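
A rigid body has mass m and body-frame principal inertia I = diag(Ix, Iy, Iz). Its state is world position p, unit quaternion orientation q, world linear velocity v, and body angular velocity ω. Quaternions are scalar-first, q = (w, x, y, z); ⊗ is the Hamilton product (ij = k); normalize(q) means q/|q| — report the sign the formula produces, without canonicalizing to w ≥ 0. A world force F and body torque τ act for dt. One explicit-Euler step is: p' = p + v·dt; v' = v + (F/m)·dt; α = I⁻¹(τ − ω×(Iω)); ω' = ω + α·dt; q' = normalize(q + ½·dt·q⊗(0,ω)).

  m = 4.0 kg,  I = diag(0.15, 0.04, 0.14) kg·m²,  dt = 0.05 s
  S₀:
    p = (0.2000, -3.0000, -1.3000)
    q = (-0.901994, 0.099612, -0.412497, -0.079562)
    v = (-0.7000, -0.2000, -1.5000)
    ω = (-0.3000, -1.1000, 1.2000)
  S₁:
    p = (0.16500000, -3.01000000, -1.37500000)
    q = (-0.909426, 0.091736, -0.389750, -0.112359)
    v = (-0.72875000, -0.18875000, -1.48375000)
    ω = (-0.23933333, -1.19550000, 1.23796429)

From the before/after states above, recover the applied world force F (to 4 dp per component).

F = (-2.3000, 0.9000, 1.3000)

Δv = v₁−v₀ = (-0.02875000, 0.01125000, 0.01625000)
m·(v₁−v₀)/dt = (-2.3000, 0.9000, 1.3000)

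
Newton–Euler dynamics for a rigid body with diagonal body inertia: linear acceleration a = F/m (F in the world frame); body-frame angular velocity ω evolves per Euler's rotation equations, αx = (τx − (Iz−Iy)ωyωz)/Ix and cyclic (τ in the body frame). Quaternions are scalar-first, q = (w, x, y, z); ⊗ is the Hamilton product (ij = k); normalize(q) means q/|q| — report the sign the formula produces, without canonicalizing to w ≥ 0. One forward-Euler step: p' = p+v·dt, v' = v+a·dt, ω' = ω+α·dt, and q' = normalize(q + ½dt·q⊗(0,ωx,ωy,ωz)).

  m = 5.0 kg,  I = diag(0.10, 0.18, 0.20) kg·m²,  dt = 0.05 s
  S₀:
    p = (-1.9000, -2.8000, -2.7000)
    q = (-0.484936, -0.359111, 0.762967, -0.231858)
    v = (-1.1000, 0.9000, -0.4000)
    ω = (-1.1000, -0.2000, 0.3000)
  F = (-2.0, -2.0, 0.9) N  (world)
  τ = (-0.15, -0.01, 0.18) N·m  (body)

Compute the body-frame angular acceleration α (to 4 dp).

α = (-1.4880, -0.2389, 0.8120)

precession coupling ω×(Iω) = (-0.0012, 0.0330, 0.0176)
angular accel α = (-1.4880, -0.2389, 0.8120)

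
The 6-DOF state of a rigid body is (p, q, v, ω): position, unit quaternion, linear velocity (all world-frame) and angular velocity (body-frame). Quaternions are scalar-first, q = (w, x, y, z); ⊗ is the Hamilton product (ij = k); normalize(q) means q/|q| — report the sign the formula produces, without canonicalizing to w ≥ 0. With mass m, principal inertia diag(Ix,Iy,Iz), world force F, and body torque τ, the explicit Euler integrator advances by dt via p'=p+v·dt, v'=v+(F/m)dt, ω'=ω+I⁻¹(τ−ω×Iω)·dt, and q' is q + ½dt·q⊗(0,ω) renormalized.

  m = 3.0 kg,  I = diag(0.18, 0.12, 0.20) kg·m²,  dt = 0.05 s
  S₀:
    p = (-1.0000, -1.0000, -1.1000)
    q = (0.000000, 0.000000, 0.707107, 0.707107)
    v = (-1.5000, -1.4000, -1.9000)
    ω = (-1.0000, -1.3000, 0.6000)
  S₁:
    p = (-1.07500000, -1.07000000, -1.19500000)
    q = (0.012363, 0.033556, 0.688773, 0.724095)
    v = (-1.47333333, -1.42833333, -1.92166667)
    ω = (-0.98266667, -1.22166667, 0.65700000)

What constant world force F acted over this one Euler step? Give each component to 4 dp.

F = (1.6000, -1.7000, -1.3000)

velocity change Δv = (0.02666667, -0.02833333, -0.02166667)
F = m·Δv/dt = (1.6000, -1.7000, -1.3000)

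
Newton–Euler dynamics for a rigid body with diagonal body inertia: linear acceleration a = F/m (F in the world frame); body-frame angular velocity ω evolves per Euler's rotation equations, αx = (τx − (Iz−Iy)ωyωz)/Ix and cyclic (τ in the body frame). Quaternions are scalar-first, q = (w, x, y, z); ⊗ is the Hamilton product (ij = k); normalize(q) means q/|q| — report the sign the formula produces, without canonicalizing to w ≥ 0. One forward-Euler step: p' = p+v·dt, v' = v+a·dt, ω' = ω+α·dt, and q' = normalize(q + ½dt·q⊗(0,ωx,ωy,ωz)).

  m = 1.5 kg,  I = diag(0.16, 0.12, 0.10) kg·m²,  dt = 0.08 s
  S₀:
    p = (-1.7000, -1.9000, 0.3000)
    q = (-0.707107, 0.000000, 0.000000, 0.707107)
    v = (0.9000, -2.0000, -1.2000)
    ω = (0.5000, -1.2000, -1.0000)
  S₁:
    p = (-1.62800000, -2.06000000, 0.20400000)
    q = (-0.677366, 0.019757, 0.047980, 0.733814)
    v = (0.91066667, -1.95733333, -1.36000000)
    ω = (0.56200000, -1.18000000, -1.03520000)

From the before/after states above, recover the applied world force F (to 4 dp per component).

F = (0.2000, 0.8000, -3.0000)

velocity change Δv = (0.01066667, 0.04266667, -0.16000000)
m·(v₁−v₀)/dt = (0.2000, 0.8000, -3.0000)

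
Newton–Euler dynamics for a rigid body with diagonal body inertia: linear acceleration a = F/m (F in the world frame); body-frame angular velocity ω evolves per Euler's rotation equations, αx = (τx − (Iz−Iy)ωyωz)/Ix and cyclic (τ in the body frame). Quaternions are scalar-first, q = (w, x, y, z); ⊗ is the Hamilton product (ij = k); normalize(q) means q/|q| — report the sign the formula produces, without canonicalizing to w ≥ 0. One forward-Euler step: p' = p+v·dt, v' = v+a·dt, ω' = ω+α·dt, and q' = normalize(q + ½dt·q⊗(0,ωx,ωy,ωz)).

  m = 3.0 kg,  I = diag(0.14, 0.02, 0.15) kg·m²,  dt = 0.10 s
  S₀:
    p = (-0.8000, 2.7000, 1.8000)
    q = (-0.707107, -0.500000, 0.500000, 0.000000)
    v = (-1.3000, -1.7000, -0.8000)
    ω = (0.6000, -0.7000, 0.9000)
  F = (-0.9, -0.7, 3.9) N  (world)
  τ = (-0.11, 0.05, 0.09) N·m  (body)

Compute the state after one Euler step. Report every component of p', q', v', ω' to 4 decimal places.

linear accel F/m = (-0.3000, -0.2333, 1.3000)
p' = p + v·dt = (-0.9300, 2.5300, 1.7200)
new velocity v' = (-1.3300, -1.7233, -0.6700)
angular accel α = (-0.2007, 2.7700, 0.2640)
ω + α·dt = (0.5799, -0.4230, 0.9264)
q⊗(0,ω) = (0.6500000, 0.0257358, 0.9449749, -0.5863963)
q + ½dt·q⊗(0,ω), renormalized = (-0.6732, -0.4977, 0.5461, -0.0293)

p' = (-0.9300, 2.5300, 1.7200)
q' = (-0.6732, -0.4977, 0.5461, -0.0293)
v' = (-1.3300, -1.7233, -0.6700)
ω' = (0.5799, -0.4230, 0.9264)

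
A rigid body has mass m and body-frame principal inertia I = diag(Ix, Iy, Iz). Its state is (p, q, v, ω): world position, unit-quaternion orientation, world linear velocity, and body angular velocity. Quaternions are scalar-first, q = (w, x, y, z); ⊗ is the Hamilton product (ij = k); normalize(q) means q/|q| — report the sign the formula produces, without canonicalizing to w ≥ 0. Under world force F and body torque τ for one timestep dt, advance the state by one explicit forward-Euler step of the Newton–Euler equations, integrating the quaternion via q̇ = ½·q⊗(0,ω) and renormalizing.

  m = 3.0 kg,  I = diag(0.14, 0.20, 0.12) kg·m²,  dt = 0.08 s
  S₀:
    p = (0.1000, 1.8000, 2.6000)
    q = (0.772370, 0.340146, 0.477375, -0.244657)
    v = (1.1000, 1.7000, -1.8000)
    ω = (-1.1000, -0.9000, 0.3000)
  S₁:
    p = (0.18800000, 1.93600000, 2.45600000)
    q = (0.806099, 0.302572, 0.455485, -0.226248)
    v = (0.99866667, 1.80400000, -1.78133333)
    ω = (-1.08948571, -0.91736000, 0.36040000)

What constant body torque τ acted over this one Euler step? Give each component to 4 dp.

τ = (0.0400, -0.0500, 0.1500)

rate change Δω = (0.01051429, -0.01736000, 0.06040000)
precession coupling = (0.0216, -0.0066, 0.0594)
τ = I·(Δω/dt) + ω₀×(Iω₀) = (0.0400, -0.0500, 0.1500)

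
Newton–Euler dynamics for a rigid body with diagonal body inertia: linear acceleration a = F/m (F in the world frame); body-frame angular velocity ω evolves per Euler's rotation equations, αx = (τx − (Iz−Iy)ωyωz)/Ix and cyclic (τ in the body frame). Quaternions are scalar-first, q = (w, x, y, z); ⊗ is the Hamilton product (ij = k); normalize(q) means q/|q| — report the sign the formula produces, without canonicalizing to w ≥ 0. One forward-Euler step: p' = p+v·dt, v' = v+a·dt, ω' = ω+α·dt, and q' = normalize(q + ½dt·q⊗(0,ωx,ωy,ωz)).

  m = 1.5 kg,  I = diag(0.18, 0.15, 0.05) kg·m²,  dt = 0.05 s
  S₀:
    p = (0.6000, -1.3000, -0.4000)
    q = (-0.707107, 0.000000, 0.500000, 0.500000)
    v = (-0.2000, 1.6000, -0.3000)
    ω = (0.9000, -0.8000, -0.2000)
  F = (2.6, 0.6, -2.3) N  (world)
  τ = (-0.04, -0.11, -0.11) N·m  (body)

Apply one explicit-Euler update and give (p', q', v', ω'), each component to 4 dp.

gyro term ω×Iω = (-0.0160, -0.0234, 0.0216)
angular accel α = (-0.1333, -0.5773, -2.6320)
ω + α·dt = (0.8933, -0.8289, -0.3316)
Hamilton product q⊗(0,ω) = (0.5000000, -0.3363963, 1.0156856, -0.3085786)
q + ½dt·q⊗(0,ω), renormalized = (-0.6943, -0.0084, 0.5251, 0.4921)
p' = p + v·dt = (0.5900, -1.2200, -0.4150)
v' = v + a·dt = (-0.1133, 1.6200, -0.3767)

p' = (0.5900, -1.2200, -0.4150)
q' = (-0.6943, -0.0084, 0.5251, 0.4921)
v' = (-0.1133, 1.6200, -0.3767)
ω' = (0.8933, -0.8289, -0.3316)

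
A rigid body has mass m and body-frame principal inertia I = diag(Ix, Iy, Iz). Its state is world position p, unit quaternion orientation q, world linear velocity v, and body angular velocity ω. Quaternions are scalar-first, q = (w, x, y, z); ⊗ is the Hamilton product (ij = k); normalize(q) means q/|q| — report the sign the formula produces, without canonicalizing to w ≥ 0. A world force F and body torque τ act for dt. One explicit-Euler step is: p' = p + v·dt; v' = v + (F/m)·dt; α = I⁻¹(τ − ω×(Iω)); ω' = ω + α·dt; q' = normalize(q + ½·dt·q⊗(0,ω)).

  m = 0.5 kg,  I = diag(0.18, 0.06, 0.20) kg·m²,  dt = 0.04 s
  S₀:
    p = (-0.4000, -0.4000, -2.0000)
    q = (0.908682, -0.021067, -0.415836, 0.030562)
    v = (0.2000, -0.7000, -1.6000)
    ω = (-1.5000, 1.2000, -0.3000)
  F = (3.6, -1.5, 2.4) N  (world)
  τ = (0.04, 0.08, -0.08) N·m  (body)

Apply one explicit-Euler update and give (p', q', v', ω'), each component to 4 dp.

gyro term ω×Iω = (-0.0504, -0.0090, 0.2160)
(τ − ω×Iω)/I = (0.5022, 1.4833, -1.4800)
new body rate ω' = (-1.4799, 1.2593, -0.3592)
2q̇ = q⊗(0,ω) = (0.4765713, -1.2749466, 1.0382553, -0.9216390)
q' = normalize(q + ½dt·q⊗(0,ω)) = (0.9175, -0.0465, -0.3948, 0.0121)
linear accel F/m = (7.2000, -3.0000, 4.8000)
new position p' = (-0.3920, -0.4280, -2.0640)
v' = v + a·dt = (0.4880, -0.8200, -1.4080)

p' = (-0.3920, -0.4280, -2.0640)
q' = (0.9175, -0.0465, -0.3948, 0.0121)
v' = (0.4880, -0.8200, -1.4080)
ω' = (-1.4799, 1.2593, -0.3592)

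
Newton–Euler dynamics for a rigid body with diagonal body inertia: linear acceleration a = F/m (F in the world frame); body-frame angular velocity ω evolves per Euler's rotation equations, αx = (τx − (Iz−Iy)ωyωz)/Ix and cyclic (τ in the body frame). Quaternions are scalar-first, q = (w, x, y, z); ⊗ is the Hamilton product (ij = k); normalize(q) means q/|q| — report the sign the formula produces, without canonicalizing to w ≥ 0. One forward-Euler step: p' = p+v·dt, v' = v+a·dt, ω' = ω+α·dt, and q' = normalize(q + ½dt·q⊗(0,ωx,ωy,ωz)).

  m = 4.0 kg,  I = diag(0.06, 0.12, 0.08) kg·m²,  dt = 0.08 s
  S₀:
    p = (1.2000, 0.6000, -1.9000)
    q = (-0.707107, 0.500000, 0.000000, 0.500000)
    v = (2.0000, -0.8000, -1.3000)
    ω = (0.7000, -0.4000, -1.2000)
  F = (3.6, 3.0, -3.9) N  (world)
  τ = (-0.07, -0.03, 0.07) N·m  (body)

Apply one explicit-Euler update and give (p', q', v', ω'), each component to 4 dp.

p' = (1.3600, 0.5360, -2.0040)
q' = (-0.6959, 0.4874, 0.0492, 0.5251)
v' = (2.0720, -0.7400, -1.3780)
ω' = (0.6323, -0.4312, -1.1132)

α = I⁻¹(τ − ω×Iω) = (-0.8467, -0.3900, 1.0850)
ω + α·dt = (0.6323, -0.4312, -1.1132)
2q̇ = q⊗(0,ω) = (0.2500000, -0.2949749, 1.2328428, 0.6485284)
q' = normalize(q + ½dt·q⊗(0,ω)) = (-0.6959, 0.4874, 0.0492, 0.5251)
linear accel F/m = (0.9000, 0.7500, -0.9750)
p + v·dt = (1.3600, 0.5360, -2.0040)
v' = v + a·dt = (2.0720, -0.7400, -1.3780)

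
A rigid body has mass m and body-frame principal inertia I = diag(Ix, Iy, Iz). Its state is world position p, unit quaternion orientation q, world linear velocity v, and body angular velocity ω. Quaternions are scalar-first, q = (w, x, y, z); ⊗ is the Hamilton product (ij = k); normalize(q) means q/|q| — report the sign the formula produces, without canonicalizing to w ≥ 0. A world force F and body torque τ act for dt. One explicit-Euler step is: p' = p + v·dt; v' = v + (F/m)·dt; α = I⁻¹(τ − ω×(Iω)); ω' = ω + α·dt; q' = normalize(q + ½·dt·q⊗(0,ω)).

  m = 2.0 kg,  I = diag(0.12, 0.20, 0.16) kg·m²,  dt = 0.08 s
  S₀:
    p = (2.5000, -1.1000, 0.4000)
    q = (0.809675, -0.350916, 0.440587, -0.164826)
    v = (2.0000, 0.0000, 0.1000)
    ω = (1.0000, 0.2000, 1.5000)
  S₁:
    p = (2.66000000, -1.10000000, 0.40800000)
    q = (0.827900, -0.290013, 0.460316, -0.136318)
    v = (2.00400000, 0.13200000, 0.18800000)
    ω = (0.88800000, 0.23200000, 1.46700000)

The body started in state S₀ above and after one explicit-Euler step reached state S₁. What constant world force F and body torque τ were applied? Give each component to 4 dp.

F = (0.1000, 3.3000, 2.2000)
τ = (-0.1800, 0.0200, -0.0500)

Δv = v₁−v₀ = (0.00400000, 0.13200000, 0.08800000)
applied force F = (0.1000, 3.3000, 2.2000)
rate change Δω = (-0.11200000, 0.03200000, -0.03300000)
τ = I·(Δω/dt) + ω₀×(Iω₀) = (-0.1800, 0.0200, -0.0500)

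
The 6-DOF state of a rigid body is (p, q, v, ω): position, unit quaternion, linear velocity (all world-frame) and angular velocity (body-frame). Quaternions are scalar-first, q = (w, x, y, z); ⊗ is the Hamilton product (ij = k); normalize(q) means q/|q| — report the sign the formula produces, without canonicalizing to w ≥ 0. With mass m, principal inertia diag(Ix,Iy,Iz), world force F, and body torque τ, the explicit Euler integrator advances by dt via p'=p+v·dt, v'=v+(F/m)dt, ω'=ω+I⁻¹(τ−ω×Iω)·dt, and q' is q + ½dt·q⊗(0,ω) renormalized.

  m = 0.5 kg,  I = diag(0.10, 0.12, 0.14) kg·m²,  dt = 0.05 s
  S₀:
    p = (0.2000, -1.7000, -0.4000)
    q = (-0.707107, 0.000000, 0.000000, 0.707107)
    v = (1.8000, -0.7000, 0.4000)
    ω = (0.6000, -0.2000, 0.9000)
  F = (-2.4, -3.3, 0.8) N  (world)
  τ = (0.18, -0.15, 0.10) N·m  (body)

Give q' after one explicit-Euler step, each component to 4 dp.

q' = (-0.7227, -0.0071, 0.0141, 0.6909)

2q̇ = q⊗(0,ω) = (-0.6363963, -0.2828428, 0.5656856, -0.6363963)
q' = normalize(q + ½dt·q⊗(0,ω)) = (-0.7227, -0.0071, 0.0141, 0.6909)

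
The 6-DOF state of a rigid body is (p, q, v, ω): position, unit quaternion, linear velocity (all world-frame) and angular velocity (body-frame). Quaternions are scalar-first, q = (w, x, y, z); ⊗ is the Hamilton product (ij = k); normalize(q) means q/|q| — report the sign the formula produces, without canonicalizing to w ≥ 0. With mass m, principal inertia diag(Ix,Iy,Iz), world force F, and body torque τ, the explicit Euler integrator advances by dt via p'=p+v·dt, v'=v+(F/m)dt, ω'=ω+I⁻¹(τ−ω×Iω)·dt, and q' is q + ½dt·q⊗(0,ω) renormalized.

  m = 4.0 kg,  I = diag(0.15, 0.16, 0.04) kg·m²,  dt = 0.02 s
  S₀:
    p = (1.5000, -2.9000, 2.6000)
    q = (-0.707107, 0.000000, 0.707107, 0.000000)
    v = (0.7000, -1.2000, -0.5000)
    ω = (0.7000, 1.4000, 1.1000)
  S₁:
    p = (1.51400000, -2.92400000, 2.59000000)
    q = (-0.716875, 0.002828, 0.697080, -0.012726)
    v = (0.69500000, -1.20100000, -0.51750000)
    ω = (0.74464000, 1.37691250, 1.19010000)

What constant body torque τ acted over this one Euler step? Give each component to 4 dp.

τ = (0.1500, -0.1000, 0.1900)

ω₁ − ω₀ = (0.04464000, -0.02308750, 0.09010000)
precession coupling = (-0.1848, 0.0847, 0.0098)
I·α + gyro = (0.1500, -0.1000, 0.1900)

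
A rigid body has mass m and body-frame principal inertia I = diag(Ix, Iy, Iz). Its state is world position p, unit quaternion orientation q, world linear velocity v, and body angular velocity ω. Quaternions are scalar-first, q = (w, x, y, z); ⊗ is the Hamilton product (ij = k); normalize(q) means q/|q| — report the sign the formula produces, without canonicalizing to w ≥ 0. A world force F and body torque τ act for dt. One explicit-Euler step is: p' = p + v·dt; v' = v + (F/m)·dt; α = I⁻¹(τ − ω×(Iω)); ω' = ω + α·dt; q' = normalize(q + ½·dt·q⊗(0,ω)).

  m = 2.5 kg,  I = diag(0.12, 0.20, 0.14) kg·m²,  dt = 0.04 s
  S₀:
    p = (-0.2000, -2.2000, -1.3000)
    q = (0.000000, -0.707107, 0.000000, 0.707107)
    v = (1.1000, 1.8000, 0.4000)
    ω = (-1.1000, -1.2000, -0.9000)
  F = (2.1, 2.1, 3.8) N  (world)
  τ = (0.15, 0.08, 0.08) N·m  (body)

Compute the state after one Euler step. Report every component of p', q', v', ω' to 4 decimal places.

p + v·dt = (-0.1560, -2.1280, -1.2840)
v + (F/m)dt = (1.1336, 1.8336, 0.4608)
angular accel α = (1.7900, 0.4990, -0.1829)
new body rate ω' = (-1.0284, -1.1800, -0.9073)
q⊗(0,ω) = (-0.1414214, 0.8485284, -1.4142140, 0.8485284)
q' = normalize(q + ½dt·q⊗(0,ω)) = (-0.0028, -0.6897, -0.0283, 0.7236)

p' = (-0.1560, -2.1280, -1.2840)
q' = (-0.0028, -0.6897, -0.0283, 0.7236)
v' = (1.1336, 1.8336, 0.4608)
ω' = (-1.0284, -1.1800, -0.9073)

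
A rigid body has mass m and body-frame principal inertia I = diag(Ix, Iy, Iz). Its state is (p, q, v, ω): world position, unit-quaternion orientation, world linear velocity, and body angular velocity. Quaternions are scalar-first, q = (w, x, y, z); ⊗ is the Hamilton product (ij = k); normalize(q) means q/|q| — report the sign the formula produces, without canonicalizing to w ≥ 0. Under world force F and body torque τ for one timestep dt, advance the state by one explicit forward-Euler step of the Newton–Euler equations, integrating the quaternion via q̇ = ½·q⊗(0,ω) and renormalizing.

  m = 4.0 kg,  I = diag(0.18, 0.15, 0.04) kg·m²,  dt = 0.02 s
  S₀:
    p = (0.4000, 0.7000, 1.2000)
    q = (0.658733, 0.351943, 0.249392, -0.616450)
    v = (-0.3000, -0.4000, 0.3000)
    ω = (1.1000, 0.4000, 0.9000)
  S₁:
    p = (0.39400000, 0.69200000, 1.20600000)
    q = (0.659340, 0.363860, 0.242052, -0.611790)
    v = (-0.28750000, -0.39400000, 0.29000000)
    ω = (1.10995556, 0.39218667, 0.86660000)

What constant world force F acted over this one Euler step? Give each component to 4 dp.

F = (2.5000, 1.2000, -2.0000)

velocity change Δv = (0.01250000, 0.00600000, -0.01000000)
applied force F = (2.5000, 1.2000, -2.0000)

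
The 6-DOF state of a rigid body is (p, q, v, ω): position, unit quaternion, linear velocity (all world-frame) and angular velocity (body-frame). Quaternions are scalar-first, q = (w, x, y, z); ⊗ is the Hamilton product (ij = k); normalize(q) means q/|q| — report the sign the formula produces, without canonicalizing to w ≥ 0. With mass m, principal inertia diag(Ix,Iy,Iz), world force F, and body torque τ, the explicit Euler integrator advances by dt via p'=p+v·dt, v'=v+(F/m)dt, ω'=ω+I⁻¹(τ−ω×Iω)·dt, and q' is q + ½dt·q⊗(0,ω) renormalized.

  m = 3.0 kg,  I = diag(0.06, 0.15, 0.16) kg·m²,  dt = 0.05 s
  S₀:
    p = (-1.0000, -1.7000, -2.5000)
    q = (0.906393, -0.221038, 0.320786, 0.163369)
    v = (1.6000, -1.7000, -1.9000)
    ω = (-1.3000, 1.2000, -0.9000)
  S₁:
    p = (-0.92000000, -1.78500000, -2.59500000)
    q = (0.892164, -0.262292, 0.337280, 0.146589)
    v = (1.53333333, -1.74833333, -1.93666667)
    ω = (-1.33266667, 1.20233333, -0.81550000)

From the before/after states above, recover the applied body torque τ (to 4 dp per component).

rate change Δω = (-0.03266667, 0.00233333, 0.08450000)
applied torque τ = (-0.0500, -0.1100, 0.1300)

τ = (-0.0500, -0.1100, 0.1300)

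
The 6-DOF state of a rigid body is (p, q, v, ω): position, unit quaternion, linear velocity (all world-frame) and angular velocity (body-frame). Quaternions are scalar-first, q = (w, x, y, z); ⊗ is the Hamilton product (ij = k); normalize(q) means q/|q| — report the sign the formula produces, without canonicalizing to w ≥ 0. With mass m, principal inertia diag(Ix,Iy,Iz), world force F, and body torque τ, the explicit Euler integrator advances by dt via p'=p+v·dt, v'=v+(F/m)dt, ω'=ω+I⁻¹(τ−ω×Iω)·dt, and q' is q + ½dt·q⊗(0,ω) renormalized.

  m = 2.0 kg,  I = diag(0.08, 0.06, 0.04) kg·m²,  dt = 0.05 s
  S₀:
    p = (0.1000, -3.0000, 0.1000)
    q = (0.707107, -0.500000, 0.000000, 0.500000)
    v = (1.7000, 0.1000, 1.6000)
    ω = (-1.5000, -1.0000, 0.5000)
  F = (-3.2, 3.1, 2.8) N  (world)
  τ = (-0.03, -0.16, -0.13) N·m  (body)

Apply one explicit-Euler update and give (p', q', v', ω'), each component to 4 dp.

p' = (0.1850, -2.9950, 0.1800)
q' = (0.6814, -0.5135, -0.0301, 0.5208)
v' = (1.6200, 0.1775, 1.6700)
ω' = (-1.5250, -1.1083, 0.3750)

a = (-1.6000, 1.5500, 1.4000)
p' = p + v·dt = (0.1850, -2.9950, 0.1800)
v' = v + a·dt = (1.6200, 0.1775, 1.6700)
precession coupling ω×(Iω) = (0.0100, -0.0300, -0.0300)
α = I⁻¹(τ − ω×Iω) = (-0.5000, -2.1667, -2.5000)
ω' = ω + α·dt = (-1.5250, -1.1083, 0.3750)
q⊗(0,ω) = (-1.0000000, -0.5606605, -1.2071070, 0.8535535)
q + ½dt·q⊗(0,ω), renormalized = (0.6814, -0.5135, -0.0301, 0.5208)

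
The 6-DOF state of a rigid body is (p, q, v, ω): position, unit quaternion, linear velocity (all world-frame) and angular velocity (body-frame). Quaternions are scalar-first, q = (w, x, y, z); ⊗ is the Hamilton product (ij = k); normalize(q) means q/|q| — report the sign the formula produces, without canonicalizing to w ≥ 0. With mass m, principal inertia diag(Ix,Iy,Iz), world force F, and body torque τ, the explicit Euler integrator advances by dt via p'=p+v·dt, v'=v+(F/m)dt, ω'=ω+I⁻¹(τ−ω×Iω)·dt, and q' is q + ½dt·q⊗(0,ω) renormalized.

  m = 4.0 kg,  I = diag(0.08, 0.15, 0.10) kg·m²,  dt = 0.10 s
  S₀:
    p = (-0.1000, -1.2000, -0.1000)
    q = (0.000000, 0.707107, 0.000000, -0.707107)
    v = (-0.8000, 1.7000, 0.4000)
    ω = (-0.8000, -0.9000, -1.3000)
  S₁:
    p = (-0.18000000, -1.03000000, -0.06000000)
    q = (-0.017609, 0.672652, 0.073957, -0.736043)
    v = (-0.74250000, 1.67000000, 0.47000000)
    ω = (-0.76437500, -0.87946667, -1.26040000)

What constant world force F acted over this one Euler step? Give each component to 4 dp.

Δv = v₁−v₀ = (0.05750000, -0.03000000, 0.07000000)
m·(v₁−v₀)/dt = (2.3000, -1.2000, 2.8000)

F = (2.3000, -1.2000, 2.8000)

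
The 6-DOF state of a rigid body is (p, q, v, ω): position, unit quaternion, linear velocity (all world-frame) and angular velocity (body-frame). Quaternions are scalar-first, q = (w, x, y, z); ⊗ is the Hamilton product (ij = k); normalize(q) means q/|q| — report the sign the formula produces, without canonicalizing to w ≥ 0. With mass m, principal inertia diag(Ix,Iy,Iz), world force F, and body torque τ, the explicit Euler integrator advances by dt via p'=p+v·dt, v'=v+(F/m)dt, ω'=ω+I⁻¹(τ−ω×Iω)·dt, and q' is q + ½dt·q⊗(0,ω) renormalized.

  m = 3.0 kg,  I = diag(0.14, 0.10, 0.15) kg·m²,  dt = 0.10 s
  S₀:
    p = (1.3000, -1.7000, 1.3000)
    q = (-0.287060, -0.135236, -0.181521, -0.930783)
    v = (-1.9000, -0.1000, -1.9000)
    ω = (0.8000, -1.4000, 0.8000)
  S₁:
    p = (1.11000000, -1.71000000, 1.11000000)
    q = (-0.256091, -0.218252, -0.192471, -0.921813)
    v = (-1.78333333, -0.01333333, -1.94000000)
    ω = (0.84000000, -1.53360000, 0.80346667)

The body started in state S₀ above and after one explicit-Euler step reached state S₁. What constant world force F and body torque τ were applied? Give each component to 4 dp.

Δω = ω₁−ω₀ = (0.04000000, -0.13360000, 0.00346667)
precession coupling = (-0.0560, -0.0064, 0.0448)
I·α + gyro = (0.0000, -0.1400, 0.0500)
v₁ − v₀ = (0.11666667, 0.08666667, -0.04000000)
m·(v₁−v₀)/dt = (3.5000, 2.6000, -1.2000)

F = (3.5000, 2.6000, -1.2000)
τ = (0.0000, -0.1400, 0.0500)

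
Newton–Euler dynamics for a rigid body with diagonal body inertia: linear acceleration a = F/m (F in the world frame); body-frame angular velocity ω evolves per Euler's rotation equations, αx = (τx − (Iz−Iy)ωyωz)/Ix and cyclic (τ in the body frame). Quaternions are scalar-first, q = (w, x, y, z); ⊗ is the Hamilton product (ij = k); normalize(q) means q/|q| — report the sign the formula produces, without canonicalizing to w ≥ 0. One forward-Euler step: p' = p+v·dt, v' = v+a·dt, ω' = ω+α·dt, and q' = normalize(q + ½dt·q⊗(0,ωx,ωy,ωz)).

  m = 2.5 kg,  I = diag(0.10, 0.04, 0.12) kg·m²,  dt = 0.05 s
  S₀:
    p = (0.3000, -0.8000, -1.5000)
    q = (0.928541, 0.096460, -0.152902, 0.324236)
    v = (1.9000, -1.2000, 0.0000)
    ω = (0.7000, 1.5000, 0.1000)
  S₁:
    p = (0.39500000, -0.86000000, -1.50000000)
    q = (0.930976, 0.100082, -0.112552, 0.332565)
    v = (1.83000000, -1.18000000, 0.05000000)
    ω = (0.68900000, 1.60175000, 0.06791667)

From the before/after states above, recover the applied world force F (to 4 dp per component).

v₁ − v₀ = (-0.07000000, 0.02000000, 0.05000000)
applied force F = (-3.5000, 1.0000, 2.5000)

F = (-3.5000, 1.0000, 2.5000)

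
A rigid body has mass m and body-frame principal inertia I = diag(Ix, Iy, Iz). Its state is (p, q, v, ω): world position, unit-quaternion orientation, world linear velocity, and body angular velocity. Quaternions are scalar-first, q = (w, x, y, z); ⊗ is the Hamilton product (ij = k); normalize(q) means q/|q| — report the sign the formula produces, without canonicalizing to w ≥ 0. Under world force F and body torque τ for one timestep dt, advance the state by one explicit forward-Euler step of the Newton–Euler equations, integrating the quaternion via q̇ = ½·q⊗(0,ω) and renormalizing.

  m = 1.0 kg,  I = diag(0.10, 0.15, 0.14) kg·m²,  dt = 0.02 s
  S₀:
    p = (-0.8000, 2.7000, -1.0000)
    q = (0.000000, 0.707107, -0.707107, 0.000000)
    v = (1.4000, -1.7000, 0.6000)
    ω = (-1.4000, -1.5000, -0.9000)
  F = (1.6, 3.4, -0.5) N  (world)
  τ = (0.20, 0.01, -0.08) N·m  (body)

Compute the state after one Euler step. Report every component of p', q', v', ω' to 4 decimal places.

p + v·dt = (-0.7720, 2.6660, -0.9880)
new velocity v' = (1.4320, -1.6320, 0.5900)
ω×(Iω) gyroscopic = (-0.0135, -0.0504, 0.1050)
angular accel α = (2.1350, 0.4027, -1.3214)
ω' = ω + α·dt = (-1.3573, -1.4919, -0.9264)
q⊗(0,ω) = (-0.0707107, 0.6363963, 0.6363963, -2.0506103)
q + ½dt·q⊗(0,ω), renormalized = (-0.0007, 0.7133, -0.7006, -0.0205)

p' = (-0.7720, 2.6660, -0.9880)
q' = (-0.0007, 0.7133, -0.7006, -0.0205)
v' = (1.4320, -1.6320, 0.5900)
ω' = (-1.3573, -1.4919, -0.9264)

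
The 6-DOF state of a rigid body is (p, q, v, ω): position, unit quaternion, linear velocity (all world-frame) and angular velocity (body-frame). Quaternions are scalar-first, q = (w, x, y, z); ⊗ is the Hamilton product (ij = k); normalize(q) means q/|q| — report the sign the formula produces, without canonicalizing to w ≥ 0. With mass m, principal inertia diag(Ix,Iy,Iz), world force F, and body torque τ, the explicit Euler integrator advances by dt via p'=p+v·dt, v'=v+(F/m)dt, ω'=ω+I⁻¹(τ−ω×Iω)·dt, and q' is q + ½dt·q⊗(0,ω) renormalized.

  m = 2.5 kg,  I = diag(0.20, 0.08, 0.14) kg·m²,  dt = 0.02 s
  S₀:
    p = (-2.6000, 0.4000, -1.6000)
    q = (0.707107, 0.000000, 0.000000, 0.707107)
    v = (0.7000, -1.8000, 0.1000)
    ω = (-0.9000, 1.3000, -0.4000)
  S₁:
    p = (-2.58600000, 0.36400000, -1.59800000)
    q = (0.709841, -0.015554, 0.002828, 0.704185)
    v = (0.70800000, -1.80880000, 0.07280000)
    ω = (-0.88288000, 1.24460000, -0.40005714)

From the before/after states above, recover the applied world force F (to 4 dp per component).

v₁ − v₀ = (0.00800000, -0.00880000, -0.02720000)
F = m·Δv/dt = (1.0000, -1.1000, -3.4000)

F = (1.0000, -1.1000, -3.4000)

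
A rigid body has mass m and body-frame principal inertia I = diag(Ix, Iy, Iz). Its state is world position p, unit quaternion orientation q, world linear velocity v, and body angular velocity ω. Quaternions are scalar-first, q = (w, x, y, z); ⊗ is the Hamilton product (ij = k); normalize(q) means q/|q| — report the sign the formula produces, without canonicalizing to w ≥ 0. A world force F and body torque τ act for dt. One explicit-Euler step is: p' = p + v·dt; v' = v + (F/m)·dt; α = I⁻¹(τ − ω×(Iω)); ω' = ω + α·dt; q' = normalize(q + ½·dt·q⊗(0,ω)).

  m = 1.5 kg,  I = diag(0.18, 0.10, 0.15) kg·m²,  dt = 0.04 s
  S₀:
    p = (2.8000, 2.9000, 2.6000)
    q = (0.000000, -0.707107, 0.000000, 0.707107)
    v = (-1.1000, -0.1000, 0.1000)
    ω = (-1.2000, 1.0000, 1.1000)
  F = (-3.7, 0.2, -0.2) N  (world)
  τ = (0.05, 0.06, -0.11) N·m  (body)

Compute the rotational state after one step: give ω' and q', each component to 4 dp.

ω' = (-1.2011, 1.0398, 1.0451)
q' = (-0.0325, -0.7207, -0.0014, 0.6925)

ω×(Iω) gyroscopic = (0.0550, -0.0396, 0.0960)
angular accel α = (-0.0278, 0.9960, -1.3733)
ω' = ω + α·dt = (-1.2011, 1.0398, 1.0451)
2q̇ = q⊗(0,ω) = (-1.6263461, -0.7071070, -0.0707107, -0.7071070)
updated quaternion q' = (-0.0325, -0.7207, -0.0014, 0.6925)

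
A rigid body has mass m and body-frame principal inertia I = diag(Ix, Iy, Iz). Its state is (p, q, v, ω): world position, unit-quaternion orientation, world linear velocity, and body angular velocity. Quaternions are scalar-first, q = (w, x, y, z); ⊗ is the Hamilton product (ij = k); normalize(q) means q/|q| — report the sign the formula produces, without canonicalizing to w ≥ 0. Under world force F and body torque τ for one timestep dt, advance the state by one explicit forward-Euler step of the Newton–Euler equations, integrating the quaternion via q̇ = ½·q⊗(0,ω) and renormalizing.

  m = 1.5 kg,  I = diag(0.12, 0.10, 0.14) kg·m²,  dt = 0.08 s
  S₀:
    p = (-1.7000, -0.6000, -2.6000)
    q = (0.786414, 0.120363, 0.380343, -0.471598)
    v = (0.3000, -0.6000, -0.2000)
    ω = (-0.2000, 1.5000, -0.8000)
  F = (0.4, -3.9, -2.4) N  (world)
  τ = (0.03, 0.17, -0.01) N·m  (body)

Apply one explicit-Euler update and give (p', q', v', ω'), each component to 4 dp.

p' = (-1.6760, -0.6480, -2.6160)
q' = (0.7477, 0.1299, 0.4341, -0.4854)
v' = (0.3213, -0.8080, -0.3280)
ω' = (-0.1480, 1.6386, -0.8091)

linear accel F/m = (0.2667, -2.6000, -1.6000)
p' = p + v·dt = (-1.6760, -0.6480, -2.6160)
v' = v + a·dt = (0.3213, -0.8080, -0.3280)
(τ − ω×Iω)/I = (0.6500, 1.7320, -0.1143)
new body rate ω' = (-0.1480, 1.6386, -0.8091)
2q̇ = q⊗(0,ω) = (-0.9237203, 0.2458398, 1.3702310, -0.3725181)
q + ½dt·q⊗(0,ω), renormalized = (0.7477, 0.1299, 0.4341, -0.4854)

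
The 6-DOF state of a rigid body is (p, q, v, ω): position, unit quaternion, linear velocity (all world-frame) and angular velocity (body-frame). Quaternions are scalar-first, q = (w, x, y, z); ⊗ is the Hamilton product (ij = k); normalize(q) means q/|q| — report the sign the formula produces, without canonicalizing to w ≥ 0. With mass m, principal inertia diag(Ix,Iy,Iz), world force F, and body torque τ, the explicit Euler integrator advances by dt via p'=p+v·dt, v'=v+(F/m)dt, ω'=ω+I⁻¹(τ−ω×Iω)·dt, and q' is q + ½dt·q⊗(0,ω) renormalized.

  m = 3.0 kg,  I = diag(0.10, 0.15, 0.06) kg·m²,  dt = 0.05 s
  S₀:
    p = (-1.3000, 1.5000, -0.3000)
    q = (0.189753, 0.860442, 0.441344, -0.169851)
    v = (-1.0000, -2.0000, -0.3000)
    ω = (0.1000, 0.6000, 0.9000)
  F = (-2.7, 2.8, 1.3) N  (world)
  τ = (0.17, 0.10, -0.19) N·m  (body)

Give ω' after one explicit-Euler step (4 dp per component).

gyro term ω×Iω = (-0.0486, 0.0036, 0.0030)
(τ − ω×Iω)/I = (2.1860, 0.6427, -3.2167)
ω' = ω + α·dt = (0.2093, 0.6321, 0.7392)

ω' = (0.2093, 0.6321, 0.7392)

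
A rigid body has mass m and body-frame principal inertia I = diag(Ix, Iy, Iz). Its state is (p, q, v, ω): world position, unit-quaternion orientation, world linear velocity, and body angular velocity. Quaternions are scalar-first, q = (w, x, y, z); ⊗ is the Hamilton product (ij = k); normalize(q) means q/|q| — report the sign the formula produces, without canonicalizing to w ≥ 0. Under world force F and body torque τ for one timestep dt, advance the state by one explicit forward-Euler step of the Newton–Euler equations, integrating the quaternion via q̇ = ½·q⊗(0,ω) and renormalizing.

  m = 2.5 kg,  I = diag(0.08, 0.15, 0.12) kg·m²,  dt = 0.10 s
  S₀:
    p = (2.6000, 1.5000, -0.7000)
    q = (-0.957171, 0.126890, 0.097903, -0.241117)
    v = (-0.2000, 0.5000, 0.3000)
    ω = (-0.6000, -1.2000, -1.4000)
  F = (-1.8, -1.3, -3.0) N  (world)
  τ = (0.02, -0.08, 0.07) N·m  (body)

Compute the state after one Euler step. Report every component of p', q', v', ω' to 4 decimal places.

p' = (2.5800, 1.5500, -0.6700)
q' = (-0.9599, 0.1337, 0.1706, -0.1780)
v' = (-0.2720, 0.4480, 0.1800)
ω' = (-0.5120, -1.2309, -1.3837)

a = F/m = (-0.7200, -0.5200, -1.2000)
p + v·dt = (2.5800, 1.5500, -0.6700)
v + (F/m)dt = (-0.2720, 0.4480, 0.1800)
α = I⁻¹(τ − ω×Iω) = (0.8800, -0.3093, 0.1633)
new body rate ω' = (-0.5120, -1.2309, -1.3837)
Hamilton product q⊗(0,ω) = (-0.1439462, 0.1478980, 1.4709214, 1.2465132)
updated quaternion q' = (-0.9599, 0.1337, 0.1706, -0.1780)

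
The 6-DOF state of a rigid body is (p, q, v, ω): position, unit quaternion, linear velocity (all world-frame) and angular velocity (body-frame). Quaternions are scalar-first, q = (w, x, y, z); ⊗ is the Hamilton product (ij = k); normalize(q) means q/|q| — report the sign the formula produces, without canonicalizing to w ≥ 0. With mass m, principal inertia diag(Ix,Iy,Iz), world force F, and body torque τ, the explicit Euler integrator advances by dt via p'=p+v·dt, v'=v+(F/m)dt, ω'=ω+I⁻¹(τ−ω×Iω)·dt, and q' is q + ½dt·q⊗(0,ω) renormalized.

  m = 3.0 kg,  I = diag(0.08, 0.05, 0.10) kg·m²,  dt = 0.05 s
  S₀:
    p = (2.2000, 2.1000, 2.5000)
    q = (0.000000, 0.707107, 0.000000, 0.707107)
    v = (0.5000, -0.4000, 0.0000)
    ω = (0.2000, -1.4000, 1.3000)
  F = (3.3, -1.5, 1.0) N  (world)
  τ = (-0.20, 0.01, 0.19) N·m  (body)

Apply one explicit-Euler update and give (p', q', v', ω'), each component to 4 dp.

a = F/m = (1.1000, -0.5000, 0.3333)
p + v·dt = (2.2250, 2.0800, 2.5000)
v' = v + a·dt = (0.5550, -0.4250, 0.0167)
gyro term ω×Iω = (-0.0910, -0.0052, 0.0084)
(τ − ω×Iω)/I = (-1.3625, 0.3040, 1.8160)
new body rate ω' = (0.1319, -1.3848, 1.3908)
2q̇ = q⊗(0,ω) = (-1.0606605, 0.9899498, -0.7778177, -0.9899498)
q + ½dt·q⊗(0,ω), renormalized = (-0.0265, 0.7310, -0.0194, 0.6816)

p' = (2.2250, 2.0800, 2.5000)
q' = (-0.0265, 0.7310, -0.0194, 0.6816)
v' = (0.5550, -0.4250, 0.0167)
ω' = (0.1319, -1.3848, 1.3908)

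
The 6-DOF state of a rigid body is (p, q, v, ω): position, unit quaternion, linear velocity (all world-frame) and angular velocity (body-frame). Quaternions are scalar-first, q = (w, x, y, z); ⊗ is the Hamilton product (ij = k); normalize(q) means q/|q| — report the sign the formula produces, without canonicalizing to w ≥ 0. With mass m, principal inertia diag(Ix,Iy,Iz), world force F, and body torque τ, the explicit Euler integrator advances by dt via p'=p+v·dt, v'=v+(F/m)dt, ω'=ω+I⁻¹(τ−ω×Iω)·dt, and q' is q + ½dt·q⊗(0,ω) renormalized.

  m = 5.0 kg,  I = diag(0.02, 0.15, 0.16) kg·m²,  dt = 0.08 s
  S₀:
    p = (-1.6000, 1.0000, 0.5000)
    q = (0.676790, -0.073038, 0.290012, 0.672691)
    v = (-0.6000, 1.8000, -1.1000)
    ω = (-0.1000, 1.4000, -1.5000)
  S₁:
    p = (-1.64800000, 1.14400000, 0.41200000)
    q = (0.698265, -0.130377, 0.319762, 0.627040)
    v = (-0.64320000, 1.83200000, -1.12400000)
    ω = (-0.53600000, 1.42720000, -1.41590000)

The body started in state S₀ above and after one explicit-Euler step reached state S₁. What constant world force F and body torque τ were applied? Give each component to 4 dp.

F = (-2.7000, 2.0000, -1.5000)
τ = (-0.1300, 0.0300, 0.1500)

velocity change Δv = (-0.04320000, 0.03200000, -0.02400000)
F = m·Δv/dt = (-2.7000, 2.0000, -1.5000)
rate change Δω = (-0.43600000, 0.02720000, 0.08410000)
gyro term ω₀×Iω₀ = (-0.0210, -0.0210, -0.0182)
I·α + gyro = (-0.1300, 0.0300, 0.1500)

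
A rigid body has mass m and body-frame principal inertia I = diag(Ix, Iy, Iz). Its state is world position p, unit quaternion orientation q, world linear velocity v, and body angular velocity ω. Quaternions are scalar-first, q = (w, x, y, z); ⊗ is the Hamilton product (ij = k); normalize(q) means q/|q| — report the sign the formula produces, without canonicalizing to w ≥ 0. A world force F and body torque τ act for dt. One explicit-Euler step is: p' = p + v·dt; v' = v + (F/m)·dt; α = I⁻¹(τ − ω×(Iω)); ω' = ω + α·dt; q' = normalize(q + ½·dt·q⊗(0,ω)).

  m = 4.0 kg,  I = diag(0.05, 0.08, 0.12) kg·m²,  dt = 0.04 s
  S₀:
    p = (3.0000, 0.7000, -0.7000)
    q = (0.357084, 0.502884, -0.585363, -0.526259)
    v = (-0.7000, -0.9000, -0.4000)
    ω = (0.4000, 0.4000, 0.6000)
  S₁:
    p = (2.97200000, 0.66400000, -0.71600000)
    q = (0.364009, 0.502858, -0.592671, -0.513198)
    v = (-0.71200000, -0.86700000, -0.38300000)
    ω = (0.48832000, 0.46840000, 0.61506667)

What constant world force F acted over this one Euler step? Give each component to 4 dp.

v₁ − v₀ = (-0.01200000, 0.03300000, 0.01700000)
F = m·Δv/dt = (-1.2000, 3.3000, 1.7000)

F = (-1.2000, 3.3000, 1.7000)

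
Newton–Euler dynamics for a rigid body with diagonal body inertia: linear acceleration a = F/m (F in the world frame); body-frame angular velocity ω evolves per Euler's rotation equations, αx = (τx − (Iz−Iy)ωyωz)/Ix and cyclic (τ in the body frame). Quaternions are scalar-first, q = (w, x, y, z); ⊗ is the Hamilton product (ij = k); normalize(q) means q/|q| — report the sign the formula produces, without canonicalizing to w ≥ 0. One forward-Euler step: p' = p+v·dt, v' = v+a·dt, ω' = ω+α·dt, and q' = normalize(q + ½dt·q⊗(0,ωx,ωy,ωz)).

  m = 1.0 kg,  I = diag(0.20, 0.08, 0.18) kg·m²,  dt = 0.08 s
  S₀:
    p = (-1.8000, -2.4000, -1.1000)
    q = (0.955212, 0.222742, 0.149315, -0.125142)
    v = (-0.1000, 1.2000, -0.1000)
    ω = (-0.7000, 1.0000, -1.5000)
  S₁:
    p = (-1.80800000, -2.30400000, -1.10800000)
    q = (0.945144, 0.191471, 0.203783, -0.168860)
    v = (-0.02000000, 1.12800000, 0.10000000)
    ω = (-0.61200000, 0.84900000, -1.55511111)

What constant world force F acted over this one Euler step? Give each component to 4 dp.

F = (1.0000, -0.9000, 2.5000)

Δv = v₁−v₀ = (0.08000000, -0.07200000, 0.20000000)
applied force F = (1.0000, -0.9000, 2.5000)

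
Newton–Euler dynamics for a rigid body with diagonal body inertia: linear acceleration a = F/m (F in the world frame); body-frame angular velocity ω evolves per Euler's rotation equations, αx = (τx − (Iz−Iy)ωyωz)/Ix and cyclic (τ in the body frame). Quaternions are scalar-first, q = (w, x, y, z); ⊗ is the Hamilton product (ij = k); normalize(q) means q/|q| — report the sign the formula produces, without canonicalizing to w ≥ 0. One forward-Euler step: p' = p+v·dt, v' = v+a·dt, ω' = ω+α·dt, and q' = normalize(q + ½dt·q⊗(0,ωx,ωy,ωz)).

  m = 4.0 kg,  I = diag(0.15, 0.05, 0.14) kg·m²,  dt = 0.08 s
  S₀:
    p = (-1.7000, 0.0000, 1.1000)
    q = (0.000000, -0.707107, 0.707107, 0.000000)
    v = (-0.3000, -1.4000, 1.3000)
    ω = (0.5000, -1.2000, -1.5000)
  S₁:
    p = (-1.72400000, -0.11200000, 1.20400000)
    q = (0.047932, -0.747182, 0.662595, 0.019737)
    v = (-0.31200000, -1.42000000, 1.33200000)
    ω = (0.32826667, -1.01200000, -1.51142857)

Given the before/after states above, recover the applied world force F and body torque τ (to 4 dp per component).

Δω = ω₁−ω₀ = (-0.17173333, 0.18800000, -0.01142857)
applied torque τ = (-0.1600, 0.1100, 0.0400)
Δv = v₁−v₀ = (-0.01200000, -0.02000000, 0.03200000)
m·(v₁−v₀)/dt = (-0.6000, -1.0000, 1.6000)

F = (-0.6000, -1.0000, 1.6000)
τ = (-0.1600, 0.1100, 0.0400)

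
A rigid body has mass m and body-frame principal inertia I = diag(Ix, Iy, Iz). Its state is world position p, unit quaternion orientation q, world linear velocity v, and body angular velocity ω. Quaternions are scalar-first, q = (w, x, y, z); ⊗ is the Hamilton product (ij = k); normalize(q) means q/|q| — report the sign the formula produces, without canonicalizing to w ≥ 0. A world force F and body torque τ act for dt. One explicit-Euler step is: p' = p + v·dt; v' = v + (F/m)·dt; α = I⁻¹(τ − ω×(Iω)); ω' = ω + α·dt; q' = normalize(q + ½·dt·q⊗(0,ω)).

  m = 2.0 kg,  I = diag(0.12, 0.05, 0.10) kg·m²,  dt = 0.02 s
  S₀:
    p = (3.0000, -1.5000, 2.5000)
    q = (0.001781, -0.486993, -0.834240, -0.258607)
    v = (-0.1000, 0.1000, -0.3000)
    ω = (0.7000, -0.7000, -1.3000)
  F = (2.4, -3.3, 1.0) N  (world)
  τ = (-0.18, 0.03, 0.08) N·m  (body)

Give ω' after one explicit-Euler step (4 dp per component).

angular accel α = (-1.8792, 0.9640, 0.4570)
ω + α·dt = (0.6624, -0.6807, -1.2909)

ω' = (0.6624, -0.6807, -1.2909)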